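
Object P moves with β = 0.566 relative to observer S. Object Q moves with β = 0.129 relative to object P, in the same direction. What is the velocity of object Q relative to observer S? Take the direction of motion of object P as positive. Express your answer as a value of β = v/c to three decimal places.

With v = 0.566 and u' = 0.129 (in units of c),
u = (u' + v)/(1 + u'v/c²):
u = (0.129 + 0.566) / (1 + 0.129·0.566) = 0.6950/1.0730 = 0.6477

β = 0.648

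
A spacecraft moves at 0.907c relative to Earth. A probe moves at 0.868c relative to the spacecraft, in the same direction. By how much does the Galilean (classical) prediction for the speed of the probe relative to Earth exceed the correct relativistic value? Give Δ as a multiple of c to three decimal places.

Galilean: u_cl = 0.868 + 0.907 = 1.7750.
Relativistic: u_rel = (0.868 + 0.907) / (1 + 0.868·0.907) = 1.7750/1.7873 = 0.9931.
Δ = 1.7750 − 0.9931 = 0.7819.
(The classical prediction exceeds c; the relativistic result does not.)

Δ = 0.782c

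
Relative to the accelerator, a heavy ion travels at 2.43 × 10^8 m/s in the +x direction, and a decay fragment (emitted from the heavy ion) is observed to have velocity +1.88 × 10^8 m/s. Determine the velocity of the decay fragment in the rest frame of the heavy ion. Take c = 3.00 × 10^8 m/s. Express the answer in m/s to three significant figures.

-1.12 × 10^8 m/s

v = 0.810c, u = 0.627c.
Invert the composition law: u' = (u − v)/(1 − uv/c²).
u' = (0.627 − 0.810) / (1 − (0.627)(0.810)) = -0.1833/0.4924 = -0.3723.
u' = -0.3723 × 3.00 × 10^8 m/s.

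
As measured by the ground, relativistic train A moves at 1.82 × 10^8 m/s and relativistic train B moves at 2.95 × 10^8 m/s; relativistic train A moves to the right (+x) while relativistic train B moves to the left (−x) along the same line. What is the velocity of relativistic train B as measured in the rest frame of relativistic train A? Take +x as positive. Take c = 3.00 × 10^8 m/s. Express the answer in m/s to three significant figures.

-2.99 × 10^8 m/s

β_A = 0.607, β_B = -0.983 (dividing each by c = 3.00 × 10^8 m/s).
Transform to A's frame with the inverse velocity-addition law: u' = (u − v)/(1 − uv/c²), taking u = β_B and v = β_A.
u' = (-0.983 − 0.607) / (1 − (0.607)(-0.983)) = -1.5900/1.5966 = -0.9959.
u' = -0.9959 × 3.00 × 10^8 m/s.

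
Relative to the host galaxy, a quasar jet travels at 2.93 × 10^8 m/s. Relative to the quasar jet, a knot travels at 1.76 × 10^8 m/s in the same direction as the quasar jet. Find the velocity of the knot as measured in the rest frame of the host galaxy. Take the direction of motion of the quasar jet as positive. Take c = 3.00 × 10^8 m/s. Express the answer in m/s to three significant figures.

In units of c (dividing by 3.00 × 10^8 m/s): v = 0.977, u' = 0.587.
u = (u' + v)/(1 + u'v/c²):
u = (0.587 + 0.977) / (1 + 0.587·0.977) = 1.5633/1.5730 = 0.9939
Converting back: u = 0.9939 × 3.00 × 10^8 m/s.

2.98 × 10^8 m/s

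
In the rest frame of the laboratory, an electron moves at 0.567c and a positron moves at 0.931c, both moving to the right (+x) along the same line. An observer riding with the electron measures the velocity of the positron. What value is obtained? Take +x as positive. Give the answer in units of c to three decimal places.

+0.771c

β_A = 0.567, β_B = 0.931.
Transform to A's frame with the inverse velocity-addition law: u' = (u − v)/(1 − uv/c²), taking u = β_B and v = β_A.
u' = (0.931 − 0.567) / (1 − (0.567)(0.931)) = 0.3640/0.4721 = 0.7710.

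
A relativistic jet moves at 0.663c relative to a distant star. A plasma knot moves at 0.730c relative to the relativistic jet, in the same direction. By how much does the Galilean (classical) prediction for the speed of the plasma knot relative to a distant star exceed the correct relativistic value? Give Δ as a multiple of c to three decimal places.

Δ = 0.454c

Galilean: u_cl = 0.730 + 0.663 = 1.3930.
Relativistic: u_rel = (0.730 + 0.663) / (1 + 0.730·0.663) = 1.3930/1.4840 = 0.9387.
Δ = 1.3930 − 0.9387 = 0.4543.
(The classical prediction exceeds c; the relativistic result does not.)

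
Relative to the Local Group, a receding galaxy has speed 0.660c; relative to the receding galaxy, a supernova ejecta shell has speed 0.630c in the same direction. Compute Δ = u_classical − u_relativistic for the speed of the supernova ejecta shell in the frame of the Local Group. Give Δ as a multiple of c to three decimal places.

Galilean: u_cl = 0.630 + 0.660 = 1.2900.
Relativistic: u_rel = (0.630 + 0.660) / (1 + 0.630·0.660) = 1.2900/1.4158 = 0.9111.
Δ = 1.2900 − 0.9111 = 0.3789.
(The classical prediction exceeds c; the relativistic result does not.)

Δ = 0.379c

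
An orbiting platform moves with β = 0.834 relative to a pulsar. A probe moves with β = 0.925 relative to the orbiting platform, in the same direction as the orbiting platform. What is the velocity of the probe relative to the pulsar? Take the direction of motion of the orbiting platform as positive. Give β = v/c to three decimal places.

β = 0.993

With v = 0.834 and u' = 0.925 (in units of c),
u = (u' + v)/(1 + u'v/c²):
u = (0.925 + 0.834) / (1 + 0.925·0.834) = 1.7590/1.7714 = 0.9930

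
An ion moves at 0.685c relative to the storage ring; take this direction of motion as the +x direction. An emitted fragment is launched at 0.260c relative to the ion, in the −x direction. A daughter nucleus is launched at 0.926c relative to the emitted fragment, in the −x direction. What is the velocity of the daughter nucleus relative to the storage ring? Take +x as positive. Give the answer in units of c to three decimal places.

Apply u = (u' + v)/(1 + u'v/c²) successively, working outward toward the storage ring.
Start: velocity of the ion relative to the storage ring = 0.6850c.
Compose with the emitted fragment (u' = -0.260 in the ion frame): u_1 = (-0.260 + 0.685) / (1 + (-0.260)·0.685) = 0.4250/0.8219 = 0.5171.
Compose with the daughter nucleus (u' = -0.926 in the emitted fragment frame): u_2 = (-0.926 + 0.517) / (1 + (-0.926)·0.517) = -0.4089/0.5212 = -0.7846.

-0.785c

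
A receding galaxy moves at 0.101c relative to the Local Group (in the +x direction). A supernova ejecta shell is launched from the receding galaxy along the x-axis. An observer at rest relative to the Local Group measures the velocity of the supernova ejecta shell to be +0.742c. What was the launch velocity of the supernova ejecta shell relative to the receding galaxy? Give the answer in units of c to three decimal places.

Invert the composition law: u' = (u − v)/(1 − uv/c²).
u' = (0.742 − 0.101) / (1 − (0.742)(0.101)) = 0.6410/0.9251 = 0.6929.

+0.693c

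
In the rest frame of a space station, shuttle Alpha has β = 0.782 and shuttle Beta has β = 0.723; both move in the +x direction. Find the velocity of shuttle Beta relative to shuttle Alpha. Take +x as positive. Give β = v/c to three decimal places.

β_A = 0.782, β_B = 0.723.
Transform to A's frame with the inverse velocity-addition law: u' = (u − v)/(1 − uv/c²), taking u = β_B and v = β_A.
u' = (0.723 − 0.782) / (1 − (0.782)(0.723)) = -0.0590/0.4346 = -0.1358.

β = -0.136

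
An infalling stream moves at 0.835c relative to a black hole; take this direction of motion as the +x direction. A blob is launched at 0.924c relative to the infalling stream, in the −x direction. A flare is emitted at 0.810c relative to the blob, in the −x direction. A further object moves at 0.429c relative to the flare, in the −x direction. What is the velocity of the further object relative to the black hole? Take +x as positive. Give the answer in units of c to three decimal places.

Apply u = (u' + v)/(1 + u'v/c²) successively, working outward toward the black hole.
Start: velocity of the infalling stream relative to the black hole = 0.8350c.
Compose with the blob (u' = -0.924 in the infalling stream frame): u_1 = (-0.924 + 0.835) / (1 + (-0.924)·0.835) = -0.0890/0.2285 = -0.3896.
Compose with the flare (u' = -0.810 in the blob frame): u_2 = (-0.810 + (-0.390)) / (1 + (-0.810)·(-0.390)) = -1.1996/1.3155 = -0.9118.
Compose with the further object (u' = -0.429 in the flare frame): u_3 = (-0.429 + (-0.912)) / (1 + (-0.429)·(-0.912)) = -1.3408/1.3912 = -0.9638.

-0.964c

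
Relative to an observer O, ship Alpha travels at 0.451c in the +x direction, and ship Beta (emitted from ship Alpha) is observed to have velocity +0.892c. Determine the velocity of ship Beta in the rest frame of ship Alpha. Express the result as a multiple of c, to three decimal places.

+0.738c

Invert the composition law: u' = (u − v)/(1 − uv/c²).
u' = (0.892 − 0.451) / (1 − (0.892)(0.451)) = 0.4410/0.5977 = 0.7378.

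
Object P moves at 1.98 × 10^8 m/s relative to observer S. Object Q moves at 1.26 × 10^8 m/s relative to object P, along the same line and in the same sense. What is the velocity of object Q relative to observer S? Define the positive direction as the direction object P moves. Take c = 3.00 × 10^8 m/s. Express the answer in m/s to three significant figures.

2.54 × 10^8 m/s

In units of c (dividing by 3.00 × 10^8 m/s): v = 0.660, u' = 0.420.
u = (u' + v)/(1 + u'v/c²):
u = (0.420 + 0.660) / (1 + 0.420·0.660) = 1.0800/1.2772 = 0.8456
(Galilean addition would give +1.080c, exceeding c.)
Converting back: u = 0.8456 × 3.00 × 10^8 m/s.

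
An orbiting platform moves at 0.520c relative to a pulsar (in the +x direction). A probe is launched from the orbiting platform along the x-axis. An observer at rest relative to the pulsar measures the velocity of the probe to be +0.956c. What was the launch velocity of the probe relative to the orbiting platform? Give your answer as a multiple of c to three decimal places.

Invert the composition law: u' = (u − v)/(1 − uv/c²).
u' = (0.956 − 0.520) / (1 − (0.956)(0.520)) = 0.4360/0.5029 = 0.8670.

+0.867c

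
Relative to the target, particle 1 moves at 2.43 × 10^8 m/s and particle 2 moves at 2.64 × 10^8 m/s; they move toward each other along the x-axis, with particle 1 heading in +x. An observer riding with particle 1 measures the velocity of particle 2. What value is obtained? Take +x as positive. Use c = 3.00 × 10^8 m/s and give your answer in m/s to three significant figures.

β_A = 0.810, β_B = -0.880 (dividing each by c = 3.00 × 10^8 m/s).
Transform to A's frame with the inverse velocity-addition law: u' = (u − v)/(1 − uv/c²), taking u = β_B and v = β_A.
u' = (-0.880 − 0.810) / (1 − (0.810)(-0.880)) = -1.6900/1.7128 = -0.9867.
u' = -0.9867 × 3.00 × 10^8 m/s.

-2.96 × 10^8 m/s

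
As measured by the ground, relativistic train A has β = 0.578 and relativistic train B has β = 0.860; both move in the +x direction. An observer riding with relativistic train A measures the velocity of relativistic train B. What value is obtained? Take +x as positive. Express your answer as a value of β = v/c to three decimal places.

β = +0.561

β_A = 0.578, β_B = 0.860.
Transform to A's frame with the inverse velocity-addition law: u' = (u − v)/(1 − uv/c²), taking u = β_B and v = β_A.
u' = (0.860 − 0.578) / (1 − (0.578)(0.860)) = 0.2820/0.5029 = 0.5607.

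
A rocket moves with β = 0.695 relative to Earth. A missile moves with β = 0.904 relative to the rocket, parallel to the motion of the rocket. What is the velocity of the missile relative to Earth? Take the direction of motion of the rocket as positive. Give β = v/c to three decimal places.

β = 0.982

With v = 0.695 and u' = 0.904 (in units of c),
u = (u' + v)/(1 + u'v/c²):
u = (0.904 + 0.695) / (1 + 0.904·0.695) = 1.5990/1.6283 = 0.9820
(Galilean addition would give +1.599c, exceeding c.)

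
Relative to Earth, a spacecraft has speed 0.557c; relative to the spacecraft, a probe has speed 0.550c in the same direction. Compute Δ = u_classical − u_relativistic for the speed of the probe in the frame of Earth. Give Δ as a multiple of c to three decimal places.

Δ = 0.260c

Galilean: u_cl = 0.550 + 0.557 = 1.1070.
Relativistic: u_rel = (0.550 + 0.557) / (1 + 0.550·0.557) = 1.1070/1.3063 = 0.8474.
Δ = 1.1070 − 0.8474 = 0.2596.
(The classical prediction exceeds c; the relativistic result does not.)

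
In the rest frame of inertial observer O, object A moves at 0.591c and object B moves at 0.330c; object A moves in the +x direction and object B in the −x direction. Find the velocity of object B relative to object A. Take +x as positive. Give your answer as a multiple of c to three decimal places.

β_A = 0.591, β_B = -0.330.
Transform to A's frame with the inverse velocity-addition law: u' = (u − v)/(1 − uv/c²), taking u = β_B and v = β_A.
u' = (-0.330 − 0.591) / (1 − (0.591)(-0.330)) = -0.9210/1.1950 = -0.7707.

-0.771c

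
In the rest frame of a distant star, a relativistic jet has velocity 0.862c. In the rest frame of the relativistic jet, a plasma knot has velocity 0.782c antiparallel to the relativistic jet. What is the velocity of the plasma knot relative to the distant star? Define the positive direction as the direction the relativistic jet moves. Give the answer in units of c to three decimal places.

With v = 0.862 and u' = -0.782 (in units of c),
u = (u' + v)/(1 + u'v/c²):
u = (-0.782 + 0.862) / (1 + (-0.782)·0.862) = 0.0800/0.3259 = 0.2455

+0.245c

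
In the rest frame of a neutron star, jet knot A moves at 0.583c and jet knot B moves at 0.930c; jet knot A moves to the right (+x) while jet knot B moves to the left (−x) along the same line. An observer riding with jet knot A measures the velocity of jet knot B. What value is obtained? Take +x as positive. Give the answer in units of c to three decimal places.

-0.981c

β_A = 0.583, β_B = -0.930.
Transform to A's frame with the inverse velocity-addition law: u' = (u − v)/(1 − uv/c²), taking u = β_B and v = β_A.
u' = (-0.930 − 0.583) / (1 − (0.583)(-0.930)) = -1.5130/1.5422 = -0.9811.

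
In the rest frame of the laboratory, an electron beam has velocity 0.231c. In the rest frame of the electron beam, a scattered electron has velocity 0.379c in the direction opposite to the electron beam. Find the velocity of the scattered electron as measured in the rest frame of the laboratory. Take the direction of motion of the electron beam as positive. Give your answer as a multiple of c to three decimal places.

With v = 0.231 and u' = -0.379 (in units of c),
u = (u' + v)/(1 + u'v/c²):
u = (-0.379 + 0.231) / (1 + (-0.379)·0.231) = -0.1480/0.9125 = -0.1622
(Galilean addition would give -0.148c.)

-0.162c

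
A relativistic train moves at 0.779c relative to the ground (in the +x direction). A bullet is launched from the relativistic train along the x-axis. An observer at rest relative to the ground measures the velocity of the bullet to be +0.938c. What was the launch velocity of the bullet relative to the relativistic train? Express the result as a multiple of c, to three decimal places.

+0.590c

Invert the composition law: u' = (u − v)/(1 − uv/c²).
u' = (0.938 − 0.779) / (1 − (0.938)(0.779)) = 0.1590/0.2693 = 0.5904.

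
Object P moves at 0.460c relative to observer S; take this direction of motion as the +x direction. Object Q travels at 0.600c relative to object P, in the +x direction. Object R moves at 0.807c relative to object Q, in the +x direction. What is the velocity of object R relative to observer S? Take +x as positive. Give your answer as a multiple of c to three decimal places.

0.980c

Apply u = (u' + v)/(1 + u'v/c²) successively, working outward toward observer S.
Start: velocity of object P relative to observer S = 0.4600c.
Compose with object Q (u' = 0.600 in object P frame): u_1 = (0.600 + 0.460) / (1 + 0.600·0.460) = 1.0600/1.2760 = 0.8307.
Compose with object R (u' = 0.807 in object Q frame): u_2 = (0.807 + 0.831) / (1 + 0.807·0.831) = 1.6377/1.6704 = 0.9804.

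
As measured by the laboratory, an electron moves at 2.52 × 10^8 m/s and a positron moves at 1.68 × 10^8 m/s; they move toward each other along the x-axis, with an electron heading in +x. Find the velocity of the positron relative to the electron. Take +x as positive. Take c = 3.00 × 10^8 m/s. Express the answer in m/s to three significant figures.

β_A = 0.840, β_B = -0.560 (dividing each by c = 3.00 × 10^8 m/s).
Transform to A's frame with the inverse velocity-addition law: u' = (u − v)/(1 − uv/c²), taking u = β_B and v = β_A.
u' = (-0.560 − 0.840) / (1 − (0.840)(-0.560)) = -1.4000/1.4704 = -0.9521.
u' = -0.9521 × 3.00 × 10^8 m/s.

-2.86 × 10^8 m/s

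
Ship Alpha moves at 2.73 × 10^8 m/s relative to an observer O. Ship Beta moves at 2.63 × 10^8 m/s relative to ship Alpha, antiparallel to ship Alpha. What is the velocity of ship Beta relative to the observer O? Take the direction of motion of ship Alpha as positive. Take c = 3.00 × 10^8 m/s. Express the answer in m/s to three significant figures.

+4.94 × 10^7 m/s

In units of c (dividing by 3.00 × 10^8 m/s): v = 0.910, u' = -0.877.
u = (u' + v)/(1 + u'v/c²):
u = (-0.877 + 0.910) / (1 + (-0.877)·0.910) = 0.0333/0.2022 = 0.1648
(Galilean addition would give +0.033c.)
Converting back: u = 0.1648 × 3.00 × 10^8 m/s.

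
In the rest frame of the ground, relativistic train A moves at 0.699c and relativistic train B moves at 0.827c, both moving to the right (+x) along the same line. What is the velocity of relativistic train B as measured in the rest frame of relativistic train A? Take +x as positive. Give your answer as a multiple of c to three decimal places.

+0.303c

β_A = 0.699, β_B = 0.827.
Transform to A's frame with the inverse velocity-addition law: u' = (u − v)/(1 − uv/c²), taking u = β_B and v = β_A.
u' = (0.827 − 0.699) / (1 − (0.699)(0.827)) = 0.1280/0.4219 = 0.3034.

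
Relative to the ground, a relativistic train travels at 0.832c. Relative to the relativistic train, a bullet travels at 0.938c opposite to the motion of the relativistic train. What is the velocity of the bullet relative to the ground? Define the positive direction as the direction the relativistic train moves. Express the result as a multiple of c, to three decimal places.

-0.483c

With v = 0.832 and u' = -0.938 (in units of c),
u = (u' + v)/(1 + u'v/c²):
u = (-0.938 + 0.832) / (1 + (-0.938)·0.832) = -0.1060/0.2196 = -0.4827
(Galilean addition would give -0.106c.)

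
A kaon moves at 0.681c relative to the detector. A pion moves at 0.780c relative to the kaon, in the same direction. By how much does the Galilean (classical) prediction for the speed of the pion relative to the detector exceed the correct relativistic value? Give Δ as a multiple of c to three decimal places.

Δ = 0.507c

Galilean: u_cl = 0.780 + 0.681 = 1.4610.
Relativistic: u_rel = (0.780 + 0.681) / (1 + 0.780·0.681) = 1.4610/1.5312 = 0.9542.
Δ = 1.4610 − 0.9542 = 0.5068.
(The classical prediction exceeds c; the relativistic result does not.)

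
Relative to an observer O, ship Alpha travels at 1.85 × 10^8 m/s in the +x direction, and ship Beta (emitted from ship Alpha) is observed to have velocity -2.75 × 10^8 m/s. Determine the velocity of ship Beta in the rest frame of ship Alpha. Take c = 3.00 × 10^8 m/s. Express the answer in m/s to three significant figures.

-2.94 × 10^8 m/s

v = 0.617c, u = -0.917c.
Invert the composition law: u' = (u − v)/(1 − uv/c²).
u' = (-0.917 − 0.617) / (1 − (-0.917)(0.617)) = -1.5333/1.5653 = -0.9796.
u' = -0.9796 × 3.00 × 10^8 m/s.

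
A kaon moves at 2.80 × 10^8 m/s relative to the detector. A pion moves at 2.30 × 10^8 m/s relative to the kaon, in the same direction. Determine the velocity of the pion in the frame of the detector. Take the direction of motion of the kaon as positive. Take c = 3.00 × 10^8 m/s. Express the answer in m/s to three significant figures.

2.97 × 10^8 m/s

In units of c (dividing by 3.00 × 10^8 m/s): v = 0.933, u' = 0.767.
u = (u' + v)/(1 + u'v/c²):
u = (0.767 + 0.933) / (1 + 0.767·0.933) = 1.7000/1.7156 = 0.9909
(Galilean addition would give +1.700c, exceeding c.)
Converting back: u = 0.9909 × 3.00 × 10^8 m/s.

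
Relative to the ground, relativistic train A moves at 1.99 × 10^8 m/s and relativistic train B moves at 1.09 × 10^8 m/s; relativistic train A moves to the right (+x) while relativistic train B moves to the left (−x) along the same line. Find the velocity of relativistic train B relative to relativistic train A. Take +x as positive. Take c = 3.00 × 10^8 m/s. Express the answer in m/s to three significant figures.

β_A = 0.663, β_B = -0.363 (dividing each by c = 3.00 × 10^8 m/s).
Transform to A's frame with the inverse velocity-addition law: u' = (u − v)/(1 − uv/c²), taking u = β_B and v = β_A.
u' = (-0.363 − 0.663) / (1 − (0.663)(-0.363)) = -1.0267/1.2410 = -0.8273.
u' = -0.8273 × 3.00 × 10^8 m/s.

-2.48 × 10^8 m/s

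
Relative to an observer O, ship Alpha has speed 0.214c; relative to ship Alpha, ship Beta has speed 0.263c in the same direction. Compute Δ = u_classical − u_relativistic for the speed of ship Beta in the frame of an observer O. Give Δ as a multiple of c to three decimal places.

Galilean: u_cl = 0.263 + 0.214 = 0.4770.
Relativistic: u_rel = (0.263 + 0.214) / (1 + 0.263·0.214) = 0.4770/1.0563 = 0.4516.
Δ = 0.4770 − 0.4516 = 0.0254.

Δ = 0.025c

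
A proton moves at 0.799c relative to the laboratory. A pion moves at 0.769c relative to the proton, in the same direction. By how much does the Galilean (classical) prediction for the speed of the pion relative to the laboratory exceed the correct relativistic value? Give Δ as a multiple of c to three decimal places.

Δ = 0.597c

Galilean: u_cl = 0.769 + 0.799 = 1.5680.
Relativistic: u_rel = (0.769 + 0.799) / (1 + 0.769·0.799) = 1.5680/1.6144 = 0.9712.
Δ = 1.5680 − 0.9712 = 0.5968.
(The classical prediction exceeds c; the relativistic result does not.)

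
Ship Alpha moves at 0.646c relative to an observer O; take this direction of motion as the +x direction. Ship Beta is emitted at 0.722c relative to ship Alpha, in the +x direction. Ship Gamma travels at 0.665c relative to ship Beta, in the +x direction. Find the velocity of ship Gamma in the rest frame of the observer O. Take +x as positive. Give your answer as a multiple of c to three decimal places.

0.986c

Apply u = (u' + v)/(1 + u'v/c²) successively, working outward toward the observer O.
Start: velocity of ship Alpha relative to the observer O = 0.6460c.
Compose with ship Beta (u' = 0.722 in ship Alpha frame): u_1 = (0.722 + 0.646) / (1 + 0.722·0.646) = 1.3680/1.4664 = 0.9329.
Compose with ship Gamma (u' = 0.665 in ship Beta frame): u_2 = (0.665 + 0.933) / (1 + 0.665·0.933) = 1.5979/1.6204 = 0.9861.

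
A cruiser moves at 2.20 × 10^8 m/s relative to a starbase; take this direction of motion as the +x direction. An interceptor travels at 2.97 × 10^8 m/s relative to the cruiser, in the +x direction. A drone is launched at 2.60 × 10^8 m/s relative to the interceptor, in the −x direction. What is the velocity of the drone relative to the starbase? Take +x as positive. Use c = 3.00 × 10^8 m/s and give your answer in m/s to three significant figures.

+2.94 × 10^8 m/s

Apply u = (u' + v)/(1 + u'v/c²) successively, working outward toward the starbase.
(Dividing each given speed by c = 3.00 × 10^8 m/s to work in units of c.)
Start: velocity of the cruiser relative to the starbase = 0.7333c.
Compose with the interceptor (u' = 0.990 in the cruiser frame): u_1 = (0.990 + 0.733) / (1 + 0.990·0.733) = 1.7233/1.7260 = 0.9985.
Compose with the drone (u' = -0.867 in the interceptor frame): u_2 = (-0.867 + 0.998) / (1 + (-0.867)·0.998) = 0.1318/0.1347 = 0.9786.
So u = 0.9786 × 3.00 × 10^8 m/s.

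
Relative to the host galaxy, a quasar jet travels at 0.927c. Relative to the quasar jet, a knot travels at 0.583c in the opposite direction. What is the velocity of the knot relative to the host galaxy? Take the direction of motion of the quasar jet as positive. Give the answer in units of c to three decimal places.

+0.749c

With v = 0.927 and u' = -0.583 (in units of c),
u = (u' + v)/(1 + u'v/c²):
u = (-0.583 + 0.927) / (1 + (-0.583)·0.927) = 0.3440/0.4596 = 0.7485
(Galilean addition would give +0.344c.)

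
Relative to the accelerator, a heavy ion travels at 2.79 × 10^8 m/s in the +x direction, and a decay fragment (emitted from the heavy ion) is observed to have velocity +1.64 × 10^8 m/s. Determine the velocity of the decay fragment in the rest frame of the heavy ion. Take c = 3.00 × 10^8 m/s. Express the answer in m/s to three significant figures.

-2.34 × 10^8 m/s

v = 0.930c, u = 0.547c.
Invert the composition law: u' = (u − v)/(1 − uv/c²).
u' = (0.547 − 0.930) / (1 − (0.547)(0.930)) = -0.3833/0.4916 = -0.7798.
u' = -0.7798 × 3.00 × 10^8 m/s.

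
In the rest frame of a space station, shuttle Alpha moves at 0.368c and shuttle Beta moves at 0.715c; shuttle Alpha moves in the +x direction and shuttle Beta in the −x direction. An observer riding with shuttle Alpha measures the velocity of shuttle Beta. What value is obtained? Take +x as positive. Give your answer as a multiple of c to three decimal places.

-0.857c

β_A = 0.368, β_B = -0.715.
Transform to A's frame with the inverse velocity-addition law: u' = (u − v)/(1 − uv/c²), taking u = β_B and v = β_A.
u' = (-0.715 − 0.368) / (1 − (0.368)(-0.715)) = -1.0830/1.2631 = -0.8574.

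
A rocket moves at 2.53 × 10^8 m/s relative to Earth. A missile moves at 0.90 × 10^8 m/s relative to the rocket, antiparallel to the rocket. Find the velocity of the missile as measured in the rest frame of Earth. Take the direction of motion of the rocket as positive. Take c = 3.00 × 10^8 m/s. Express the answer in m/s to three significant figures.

+2.18 × 10^8 m/s

In units of c (dividing by 3.00 × 10^8 m/s): v = 0.843, u' = -0.300.
u = (u' + v)/(1 + u'v/c²):
u = (-0.300 + 0.843) / (1 + (-0.300)·0.843) = 0.5433/0.7470 = 0.7274
Converting back: u = 0.7274 × 3.00 × 10^8 m/s.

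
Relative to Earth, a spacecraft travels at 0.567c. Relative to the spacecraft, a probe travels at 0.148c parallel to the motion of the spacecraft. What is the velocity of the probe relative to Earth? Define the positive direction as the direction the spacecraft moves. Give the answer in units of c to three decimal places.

With v = 0.567 and u' = 0.148 (in units of c),
u = (u' + v)/(1 + u'v/c²):
u = (0.148 + 0.567) / (1 + 0.148·0.567) = 0.7150/1.0839 = 0.6596

0.660c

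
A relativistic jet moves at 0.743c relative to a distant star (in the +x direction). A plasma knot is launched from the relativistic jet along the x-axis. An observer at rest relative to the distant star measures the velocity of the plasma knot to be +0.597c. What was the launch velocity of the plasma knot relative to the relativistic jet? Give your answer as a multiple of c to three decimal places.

-0.262c

Invert the composition law: u' = (u − v)/(1 − uv/c²).
u' = (0.597 − 0.743) / (1 − (0.597)(0.743)) = -0.1460/0.5564 = -0.2624.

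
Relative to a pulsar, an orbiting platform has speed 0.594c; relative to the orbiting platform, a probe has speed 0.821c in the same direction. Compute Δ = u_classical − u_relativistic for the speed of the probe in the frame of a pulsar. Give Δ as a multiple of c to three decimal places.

Galilean: u_cl = 0.821 + 0.594 = 1.4150.
Relativistic: u_rel = (0.821 + 0.594) / (1 + 0.821·0.594) = 1.4150/1.4877 = 0.9511.
Δ = 1.4150 − 0.9511 = 0.4639.
(The classical prediction exceeds c; the relativistic result does not.)

Δ = 0.464c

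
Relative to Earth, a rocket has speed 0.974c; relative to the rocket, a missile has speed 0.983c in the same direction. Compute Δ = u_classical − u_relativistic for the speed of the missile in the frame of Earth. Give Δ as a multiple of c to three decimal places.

Galilean: u_cl = 0.983 + 0.974 = 1.9570.
Relativistic: u_rel = (0.983 + 0.974) / (1 + 0.983·0.974) = 1.9570/1.9574 = 0.9998.
Δ = 1.9570 − 0.9998 = 0.9572.
(The classical prediction exceeds c; the relativistic result does not.)

Δ = 0.957c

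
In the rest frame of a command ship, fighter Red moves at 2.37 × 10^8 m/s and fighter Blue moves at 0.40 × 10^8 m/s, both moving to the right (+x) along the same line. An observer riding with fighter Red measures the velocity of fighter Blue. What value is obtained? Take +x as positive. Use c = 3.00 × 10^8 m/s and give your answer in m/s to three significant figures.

β_A = 0.790, β_B = 0.133 (dividing each by c = 3.00 × 10^8 m/s).
Transform to A's frame with the inverse velocity-addition law: u' = (u − v)/(1 − uv/c²), taking u = β_B and v = β_A.
u' = (0.133 − 0.790) / (1 − (0.790)(0.133)) = -0.6567/0.8947 = -0.7340.
u' = -0.7340 × 3.00 × 10^8 m/s.

-2.20 × 10^8 m/s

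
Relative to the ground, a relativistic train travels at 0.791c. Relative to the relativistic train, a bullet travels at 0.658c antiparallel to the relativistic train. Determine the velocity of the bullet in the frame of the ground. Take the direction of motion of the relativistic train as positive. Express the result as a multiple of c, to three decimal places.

+0.277c

With v = 0.791 and u' = -0.658 (in units of c),
u = (u' + v)/(1 + u'v/c²):
u = (-0.658 + 0.791) / (1 + (-0.658)·0.791) = 0.1330/0.4795 = 0.2774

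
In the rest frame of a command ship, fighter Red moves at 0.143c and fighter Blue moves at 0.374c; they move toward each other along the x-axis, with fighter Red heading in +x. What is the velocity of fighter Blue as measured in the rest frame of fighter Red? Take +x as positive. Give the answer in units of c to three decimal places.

β_A = 0.143, β_B = -0.374.
Transform to A's frame with the inverse velocity-addition law: u' = (u − v)/(1 − uv/c²), taking u = β_B and v = β_A.
u' = (-0.374 − 0.143) / (1 − (0.143)(-0.374)) = -0.5170/1.0535 = -0.4908.

-0.491c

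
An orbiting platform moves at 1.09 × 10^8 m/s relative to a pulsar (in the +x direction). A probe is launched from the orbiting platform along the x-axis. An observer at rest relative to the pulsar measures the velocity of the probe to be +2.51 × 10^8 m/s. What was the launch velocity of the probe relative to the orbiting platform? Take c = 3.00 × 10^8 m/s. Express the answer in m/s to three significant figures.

v = 0.363c, u = 0.837c.
Invert the composition law: u' = (u − v)/(1 − uv/c²).
u' = (0.837 − 0.363) / (1 − (0.837)(0.363)) = 0.4733/0.6960 = 0.6801.
u' = 0.6801 × 3.00 × 10^8 m/s.

+2.04 × 10^8 m/s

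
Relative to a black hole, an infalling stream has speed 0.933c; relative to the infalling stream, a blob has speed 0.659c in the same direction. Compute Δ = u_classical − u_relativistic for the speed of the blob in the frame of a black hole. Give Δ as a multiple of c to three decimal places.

Δ = 0.606c

Galilean: u_cl = 0.659 + 0.933 = 1.5920.
Relativistic: u_rel = (0.659 + 0.933) / (1 + 0.659·0.933) = 1.5920/1.6148 = 0.9859.
Δ = 1.5920 − 0.9859 = 0.6061.
(The classical prediction exceeds c; the relativistic result does not.)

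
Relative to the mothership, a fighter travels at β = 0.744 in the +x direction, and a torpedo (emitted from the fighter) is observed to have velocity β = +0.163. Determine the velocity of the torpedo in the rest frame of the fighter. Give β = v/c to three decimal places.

β = -0.661

Invert the composition law: u' = (u − v)/(1 − uv/c²).
u' = (0.163 − 0.744) / (1 − (0.163)(0.744)) = -0.5810/0.8787 = -0.6612.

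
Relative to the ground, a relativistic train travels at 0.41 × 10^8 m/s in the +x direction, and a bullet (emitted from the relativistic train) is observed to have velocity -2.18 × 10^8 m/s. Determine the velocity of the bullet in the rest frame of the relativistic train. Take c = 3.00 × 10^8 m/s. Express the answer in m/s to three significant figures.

v = 0.137c, u = -0.727c.
Invert the composition law: u' = (u − v)/(1 − uv/c²).
u' = (-0.727 − 0.137) / (1 − (-0.727)(0.137)) = -0.8633/1.0993 = -0.7853.
u' = -0.7853 × 3.00 × 10^8 m/s.

-2.36 × 10^8 m/s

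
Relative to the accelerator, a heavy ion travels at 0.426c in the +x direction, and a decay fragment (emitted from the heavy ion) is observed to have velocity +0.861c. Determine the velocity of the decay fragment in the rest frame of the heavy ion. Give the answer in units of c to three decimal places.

Invert the composition law: u' = (u − v)/(1 − uv/c²).
u' = (0.861 − 0.426) / (1 − (0.861)(0.426)) = 0.4350/0.6332 = 0.6870.

+0.687c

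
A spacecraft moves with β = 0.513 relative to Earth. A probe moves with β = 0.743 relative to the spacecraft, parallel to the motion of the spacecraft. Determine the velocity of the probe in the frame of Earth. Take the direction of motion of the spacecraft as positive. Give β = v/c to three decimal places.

β = 0.909

With v = 0.513 and u' = 0.743 (in units of c),
u = (u' + v)/(1 + u'v/c²):
u = (0.743 + 0.513) / (1 + 0.743·0.513) = 1.2560/1.3812 = 0.9094
(Galilean addition would give +1.256c, exceeding c.)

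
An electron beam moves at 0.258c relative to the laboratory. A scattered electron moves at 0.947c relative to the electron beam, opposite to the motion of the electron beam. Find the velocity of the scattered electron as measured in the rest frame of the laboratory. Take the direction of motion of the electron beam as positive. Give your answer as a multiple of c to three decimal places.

-0.912c

With v = 0.258 and u' = -0.947 (in units of c),
u = (u' + v)/(1 + u'v/c²):
u = (-0.947 + 0.258) / (1 + (-0.947)·0.258) = -0.6890/0.7557 = -0.9118
(Galilean addition would give -0.689c.)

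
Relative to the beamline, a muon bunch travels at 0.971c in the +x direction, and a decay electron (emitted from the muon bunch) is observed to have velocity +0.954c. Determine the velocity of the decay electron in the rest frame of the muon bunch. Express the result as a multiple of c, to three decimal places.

Invert the composition law: u' = (u − v)/(1 − uv/c²).
u' = (0.954 − 0.971) / (1 − (0.954)(0.971)) = -0.0170/0.0737 = -0.2308.

-0.231c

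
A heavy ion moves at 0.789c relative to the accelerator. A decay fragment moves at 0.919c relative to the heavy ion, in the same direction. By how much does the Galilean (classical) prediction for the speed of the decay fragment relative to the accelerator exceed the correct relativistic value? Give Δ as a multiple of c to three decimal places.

Δ = 0.718c

Galilean: u_cl = 0.919 + 0.789 = 1.7080.
Relativistic: u_rel = (0.919 + 0.789) / (1 + 0.919·0.789) = 1.7080/1.7251 = 0.9901.
Δ = 1.7080 − 0.9901 = 0.7179.
(The classical prediction exceeds c; the relativistic result does not.)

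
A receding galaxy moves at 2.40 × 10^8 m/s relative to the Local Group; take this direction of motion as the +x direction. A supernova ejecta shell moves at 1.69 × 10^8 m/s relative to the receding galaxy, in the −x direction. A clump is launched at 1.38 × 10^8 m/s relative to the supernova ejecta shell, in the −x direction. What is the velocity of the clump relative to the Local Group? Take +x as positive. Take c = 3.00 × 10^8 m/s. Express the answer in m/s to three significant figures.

-1.09 × 10^7 m/s

Apply u = (u' + v)/(1 + u'v/c²) successively, working outward toward the Local Group.
(Dividing each given speed by c = 3.00 × 10^8 m/s to work in units of c.)
Start: velocity of the receding galaxy relative to the Local Group = 0.8000c.
Compose with the supernova ejecta shell (u' = -0.563 in the receding galaxy frame): u_1 = (-0.563 + 0.800) / (1 + (-0.563)·0.800) = 0.2367/0.5493 = 0.4308.
Compose with the clump (u' = -0.460 in the supernova ejecta shell frame): u_2 = (-0.460 + 0.431) / (1 + (-0.460)·0.431) = -0.0292/0.8018 = -0.0364.
So u = -0.0364 × 3.00 × 10^8 m/s.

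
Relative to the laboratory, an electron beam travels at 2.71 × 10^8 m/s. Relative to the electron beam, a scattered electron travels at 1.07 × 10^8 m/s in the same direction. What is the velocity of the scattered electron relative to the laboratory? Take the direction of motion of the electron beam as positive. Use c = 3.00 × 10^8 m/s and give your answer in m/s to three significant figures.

In units of c (dividing by 3.00 × 10^8 m/s): v = 0.903, u' = 0.357.
u = (u' + v)/(1 + u'v/c²):
u = (0.357 + 0.903) / (1 + 0.357·0.903) = 1.2600/1.3222 = 0.9530
(Galilean addition would give +1.260c, exceeding c.)
Converting back: u = 0.9530 × 3.00 × 10^8 m/s.

2.86 × 10^8 m/s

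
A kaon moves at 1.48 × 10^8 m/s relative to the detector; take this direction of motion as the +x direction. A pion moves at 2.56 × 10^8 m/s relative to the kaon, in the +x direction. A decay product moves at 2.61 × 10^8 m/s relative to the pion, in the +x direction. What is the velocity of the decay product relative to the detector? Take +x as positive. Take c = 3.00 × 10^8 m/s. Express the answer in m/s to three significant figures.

Apply u = (u' + v)/(1 + u'v/c²) successively, working outward toward the detector.
(Dividing each given speed by c = 3.00 × 10^8 m/s to work in units of c.)
Start: velocity of the kaon relative to the detector = 0.4933c.
Compose with the pion (u' = 0.853 in the kaon frame): u_1 = (0.853 + 0.493) / (1 + 0.853·0.493) = 1.3467/1.4210 = 0.9477.
Compose with the decay product (u' = 0.870 in the pion frame): u_2 = (0.870 + 0.948) / (1 + 0.870·0.948) = 1.8177/1.8245 = 0.9963.
So u = 0.9963 × 3.00 × 10^8 m/s.

2.99 × 10^8 m/s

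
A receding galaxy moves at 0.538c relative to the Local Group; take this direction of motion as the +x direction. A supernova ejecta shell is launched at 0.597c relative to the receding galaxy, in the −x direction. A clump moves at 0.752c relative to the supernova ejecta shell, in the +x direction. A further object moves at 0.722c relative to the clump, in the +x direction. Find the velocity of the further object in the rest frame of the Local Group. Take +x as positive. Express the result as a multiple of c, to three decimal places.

Apply u = (u' + v)/(1 + u'v/c²) successively, working outward toward the Local Group.
Start: velocity of the receding galaxy relative to the Local Group = 0.5380c.
Compose with the supernova ejecta shell (u' = -0.597 in the receding galaxy frame): u_1 = (-0.597 + 0.538) / (1 + (-0.597)·0.538) = -0.0590/0.6788 = -0.0869.
Compose with the clump (u' = 0.752 in the supernova ejecta shell frame): u_2 = (0.752 + (-0.087)) / (1 + 0.752·(-0.087)) = 0.6651/0.9346 = 0.7116.
Compose with the further object (u' = 0.722 in the clump frame): u_3 = (0.722 + 0.712) / (1 + 0.722·0.712) = 1.4336/1.5138 = 0.9470.

+0.947c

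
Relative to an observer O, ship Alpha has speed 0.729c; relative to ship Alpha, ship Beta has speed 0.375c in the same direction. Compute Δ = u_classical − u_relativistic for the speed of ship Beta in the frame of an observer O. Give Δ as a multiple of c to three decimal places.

Δ = 0.237c

Galilean: u_cl = 0.375 + 0.729 = 1.1040.
Relativistic: u_rel = (0.375 + 0.729) / (1 + 0.375·0.729) = 1.1040/1.2734 = 0.8670.
Δ = 1.1040 − 0.8670 = 0.2370.
(The classical prediction exceeds c; the relativistic result does not.)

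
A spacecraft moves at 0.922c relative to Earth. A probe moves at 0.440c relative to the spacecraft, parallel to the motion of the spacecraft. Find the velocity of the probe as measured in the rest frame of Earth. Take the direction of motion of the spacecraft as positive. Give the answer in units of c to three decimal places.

0.969c

With v = 0.922 and u' = 0.440 (in units of c),
u = (u' + v)/(1 + u'v/c²):
u = (0.440 + 0.922) / (1 + 0.440·0.922) = 1.3620/1.4057 = 0.9689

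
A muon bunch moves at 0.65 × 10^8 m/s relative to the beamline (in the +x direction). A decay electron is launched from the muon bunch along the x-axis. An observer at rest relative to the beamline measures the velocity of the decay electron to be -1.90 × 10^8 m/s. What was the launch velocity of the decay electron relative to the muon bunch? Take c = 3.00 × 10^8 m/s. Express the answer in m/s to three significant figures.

-2.24 × 10^8 m/s

v = 0.217c, u = -0.633c.
Invert the composition law: u' = (u − v)/(1 − uv/c²).
u' = (-0.633 − 0.217) / (1 − (-0.633)(0.217)) = -0.8500/1.1372 = -0.7474.
u' = -0.7474 × 3.00 × 10^8 m/s.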